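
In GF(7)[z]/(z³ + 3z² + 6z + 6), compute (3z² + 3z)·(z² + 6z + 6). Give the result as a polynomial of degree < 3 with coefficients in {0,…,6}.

Multiply in GF(7)[z]: (3z² + 3z)·(z² + 6z + 6) = 3z⁴ + z² + 4z.
Reduce using z³ ≡ 4z² + z + 1 (mod z³ + 3z² + 6z + 6).
Reduced: 3z² + 5z + 5.

3z^2 + 5z + 5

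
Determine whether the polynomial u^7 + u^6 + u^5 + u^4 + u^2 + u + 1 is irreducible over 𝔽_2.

Write P(u) = u^7 + u^6 + u^5 + u^4 + u^2 + u + 1.
Check for roots in 𝔽_2: P(0) = 1; P(1) = 1.
No roots, so no linear factors.
Monic irreducibles of degree 2 over GF(2): u^2 + u + 1.
None of them divide P (all give nonzero remainder).
Monic irreducibles of degree 3 over GF(2): u^3 + u + 1, u^3 + u^2 + 1.
None of them divide P (all give nonzero remainder).
No irreducible factor of degree ≤ 3 exists, so P is irreducible over GF(2).

Yes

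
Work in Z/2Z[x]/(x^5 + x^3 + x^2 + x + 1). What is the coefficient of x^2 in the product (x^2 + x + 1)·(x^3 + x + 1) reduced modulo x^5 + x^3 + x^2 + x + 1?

Multiply in Z/2Z[x]: (x^2 + x + 1)·(x^3 + x + 1) = x^5 + x^4 + 1.
Reduce using x^5 ≡ x^3 + x^2 + x + 1 (mod x^5 + x^3 + x^2 + x + 1).
Reduced: x^4 + x^3 + x^2 + x.

1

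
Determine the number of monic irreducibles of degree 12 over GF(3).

44220

By the necklace-counting formula, N_3(12) = (1/12) Σ_{d|12} μ(12/d)·3^d.
Divisors of 12: 1, 2, 3, 4, 6, 12; μ(12/d) for each: 0, 1, 0, -1, -1, 1.
Σ = 3^2 − 3^4 − 3^6 + 3^12 = 530640.
N = 530640/12 = 44220.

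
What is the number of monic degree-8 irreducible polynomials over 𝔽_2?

30

The number of monic irreducibles of degree 8 over GF(2) is (1/8)·Σ_{d∣8} μ(8/d) 2^d.
Divisors of 8: 1, 2, 4, 8; μ(8/d) for each: 0, 0, -1, 1.
Σ = − 2^4 + 2^8 = 240.
N = 240/8 = 30.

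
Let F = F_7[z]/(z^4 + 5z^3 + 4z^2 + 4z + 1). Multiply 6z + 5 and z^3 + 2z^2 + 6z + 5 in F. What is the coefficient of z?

Multiply in F_7[z]: (6z + 5)·(z^3 + 2z^2 + 6z + 5) = 6z^4 + 3z^3 + 4z^2 + 4z + 4.
Reduce using z^4 ≡ 2z^3 + 3z^2 + 3z + 6 (mod z^4 + 5z^3 + 4z^2 + 4z + 1).
Reduced: z^3 + z^2 + z + 5.

1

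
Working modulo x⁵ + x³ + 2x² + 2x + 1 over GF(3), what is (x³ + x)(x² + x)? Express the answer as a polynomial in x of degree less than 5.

Multiply in GF(3)[x]: (x³ + x)·(x² + x) = x⁵ + x⁴ + x³ + x².
Reduce using x⁵ ≡ 2x³ + x² + x + 2 (mod x⁵ + x³ + 2x² + 2x + 1).
Reduced: x⁴ + 2x² + x + 2.

x^4 + 2x^2 + x + 2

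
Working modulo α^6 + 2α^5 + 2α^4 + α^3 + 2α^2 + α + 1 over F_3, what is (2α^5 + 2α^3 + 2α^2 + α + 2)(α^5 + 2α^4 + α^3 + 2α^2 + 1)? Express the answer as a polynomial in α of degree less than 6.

Multiply in F_3[α]: (2α^5 + 2α^3 + 2α^2 + α + 2)·(α^5 + 2α^4 + α^3 + 2α^2 + 1) = 2α^10 + α^9 + α^8 + α^7 + α^6 + α + 2.
Reduce using α^6 ≡ α^5 + α^4 + 2α^3 + α^2 + 2α + 2 (mod α^6 + 2α^5 + 2α^4 + α^3 + 2α^2 + α + 1).
Reduced: 2α^5 + α^4.

2α^5 + α^4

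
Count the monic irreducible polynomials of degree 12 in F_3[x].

44220

x^(3^12) − x is the product of all monic irreducibles of degree dividing 12; Möbius inversion gives N = (1/12) Σ μ(12/d)·3^d.
Divisors of 12: 1, 2, 3, 4, 6, 12; μ(12/d) for each: 0, 1, 0, -1, -1, 1.
Σ = 3^2 − 3^4 − 3^6 + 3^12 = 530640.
N = 530640/12 = 44220.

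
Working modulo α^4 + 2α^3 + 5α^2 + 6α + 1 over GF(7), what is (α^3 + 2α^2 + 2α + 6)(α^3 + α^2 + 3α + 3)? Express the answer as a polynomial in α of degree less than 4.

6α^3 + 4α^2 + 2α + 4

Multiply in GF(7)[α]: (α^3 + 2α^2 + 2α + 6)·(α^3 + α^2 + 3α + 3) = α^6 + 3α^5 + 3α^3 + 4α^2 + 3α + 4.
Reduce using α^4 ≡ 5α^3 + 2α^2 + α + 6 (mod α^4 + 2α^3 + 5α^2 + 6α + 1).
Reduced: 6α^3 + 4α^2 + 2α + 4.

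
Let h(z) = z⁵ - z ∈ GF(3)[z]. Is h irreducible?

No

Check for roots in GF(3): h(0) = 0 → root; h(1) = 0 → root; h(2) = 0 → root.
h(0) = 0, so (z) divides h(z); h is reducible.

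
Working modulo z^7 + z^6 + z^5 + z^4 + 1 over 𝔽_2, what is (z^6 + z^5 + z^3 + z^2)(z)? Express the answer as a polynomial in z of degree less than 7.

Multiply in 𝔽_2[z]: (z^6 + z^5 + z^3 + z^2)·(z) = z^7 + z^6 + z^4 + z^3.
Reduce using z^7 ≡ z^6 + z^5 + z^4 + 1 (mod z^7 + z^6 + z^5 + z^4 + 1).
Reduced: z^5 + z^3 + 1.

z^5 + z^3 + 1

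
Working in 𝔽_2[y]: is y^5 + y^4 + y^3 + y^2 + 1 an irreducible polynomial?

Write g(y) = y^5 + y^4 + y^3 + y^2 + 1.
Check for roots in 𝔽_2: g(0) = 1; g(1) = 1.
No roots, so no linear factors.
Monic irreducibles of degree 2 over GF(2): y^2 + y + 1.
None of them divide g (all give nonzero remainder).
No irreducible factor of degree ≤ 2 exists, so g is irreducible over GF(2).

Yes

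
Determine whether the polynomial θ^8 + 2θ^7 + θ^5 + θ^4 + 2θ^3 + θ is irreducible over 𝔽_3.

No

Write P(θ) = θ^8 + 2θ^7 + θ^5 + θ^4 + 2θ^3 + θ.
Check for roots in 𝔽_3: P(0) = 0 → root; P(1) = 2; P(2) = 2.
P(0) = 0, so (θ) divides P(θ); P is reducible.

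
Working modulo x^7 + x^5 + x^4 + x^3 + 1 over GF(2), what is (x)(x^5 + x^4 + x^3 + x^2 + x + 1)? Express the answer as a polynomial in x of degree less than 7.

x^6 + x^5 + x^4 + x^3 + x^2 + x

Multiply in GF(2)[x]: (x)·(x^5 + x^4 + x^3 + x^2 + x + 1) = x^6 + x^5 + x^4 + x^3 + x^2 + x.
Reduced: x^6 + x^5 + x^4 + x^3 + x^2 + x.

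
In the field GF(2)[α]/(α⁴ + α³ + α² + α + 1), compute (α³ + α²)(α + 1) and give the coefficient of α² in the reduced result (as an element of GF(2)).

Multiply in GF(2)[α]: (α³ + α²)·(α + 1) = α⁴ + α².
Reduce using α⁴ ≡ α³ + α² + α + 1 (mod α⁴ + α³ + α² + α + 1).
Reduced: α³ + α + 1.

0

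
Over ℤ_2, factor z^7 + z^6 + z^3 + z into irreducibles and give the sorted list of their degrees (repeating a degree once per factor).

1, 1, 2, 3

Write f(z) = z^7 + z^6 + z^3 + z.
Roots in ℤ_2: f(0) = 0 → root; f(1) = 0 → root.
Linear factors from roots: (z), (z + 1).
Complete factorization: f(z) = (z)·(z + 1)·(z^2 + z + 1)·(z^3 + z^2 + 1).
Factor degrees with multiplicity: 1 + 1 + 2 + 3 = 7.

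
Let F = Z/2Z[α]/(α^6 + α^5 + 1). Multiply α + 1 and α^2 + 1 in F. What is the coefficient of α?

Multiply in Z/2Z[α]: (α + 1)·(α^2 + 1) = α^3 + α^2 + α + 1.
Reduced: α^3 + α^2 + α + 1.

1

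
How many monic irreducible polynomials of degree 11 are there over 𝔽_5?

x^(5^11) − x is the product of all monic irreducibles of degree dividing 11; Möbius inversion gives N = (1/11) Σ μ(11/d)·5^d.
Divisors of 11: 1, 11; μ(11/d) for each: -1, 1.
Σ = − 5^1 + 5^11 = 48828120.
N = 48828120/11 = 4438920.

4438920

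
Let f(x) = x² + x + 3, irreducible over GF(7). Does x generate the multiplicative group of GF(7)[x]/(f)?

|GF(7^2)^×| = 7^2 − 1 = 48. Prime factorization: 48 = 2^4·3.
f is primitive ⇔ x has order 48 in GF(7)[x]/(f), i.e. x^(48/q) ≠ 1 for each prime q | 48.
x^(24) mod f = 6.
x^(16) mod f = 2.
None equal 1, so x has full order 48; f is primitive.

Yes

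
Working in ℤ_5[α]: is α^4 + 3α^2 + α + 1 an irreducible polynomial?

Write f(α) = α^4 + 3α^2 + α + 1.
Check for roots in ℤ_5: f(0) = 1; f(1) = 1; f(2) = 1; f(3) = 2; f(4) = 4.
No roots, so no linear factors.
Degree-2 irreducible divisors: test the 10 monic irreducibles of degree 2 over GF(5).
None of them divide f (all give nonzero remainder).
No irreducible factor of degree ≤ 2 exists, so f is irreducible over GF(5).

Yes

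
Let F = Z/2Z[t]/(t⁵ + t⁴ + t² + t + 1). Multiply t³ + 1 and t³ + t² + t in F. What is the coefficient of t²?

0

Multiply in Z/2Z[t]: (t³ + 1)·(t³ + t² + t) = t⁶ + t⁵ + t⁴ + t³ + t² + t.
Reduce using t⁵ ≡ t⁴ + t² + t + 1 (mod t⁵ + t⁴ + t² + t + 1).
Reduced: t⁴.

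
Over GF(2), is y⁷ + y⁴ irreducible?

No

Write f(y) = y⁷ + y⁴.
Check for roots in GF(2): f(0) = 0 → root; f(1) = 0 → root.
f(0) = 0, so (y) divides f(y); f is reducible.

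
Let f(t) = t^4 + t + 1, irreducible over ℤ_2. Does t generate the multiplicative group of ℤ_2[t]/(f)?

|GF(2^4)^×| = 2^4 − 1 = 15. Prime factorization: 15 = 3·5.
f is primitive ⇔ t has order 15 in GF(2)[t]/(f), i.e. t^(15/q) ≠ 1 for each prime q | 15.
t^(5) mod f = t^2 + t.
t^(3) mod f = t^3.
None equal 1, so t has full order 15; f is primitive.

Yes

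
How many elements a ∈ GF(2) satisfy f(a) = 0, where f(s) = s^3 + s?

Evaluate at each of the 2 elements of GF(2):
f(0) = 0 → root; f(1) = 0 → root.
Roots: {0, 1}.

2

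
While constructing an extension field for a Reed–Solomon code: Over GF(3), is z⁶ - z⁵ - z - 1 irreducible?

Write g(z) = z⁶ - z⁵ - z - 1.
Check for roots in GF(3): g(0) = 2; g(1) = 1; g(2) = 2.
No roots, so no linear factors.
Monic irreducibles of degree 2 over GF(3): z² + 1, z² + z - 1, z² - z - 1.
None of them divide g (all give nonzero remainder).
Degree-3 irreducible divisors: test the 8 monic irreducibles of degree 3 over GF(3).
None of them divide g (all give nonzero remainder).
No irreducible factor of degree ≤ 3 exists, so g is irreducible over GF(3).

Yes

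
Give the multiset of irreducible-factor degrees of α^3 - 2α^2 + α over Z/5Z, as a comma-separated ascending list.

1, 1, 1

Write h(α) = α^3 - 2α^2 + α.
Roots in Z/5Z: h(0) = 0 → root; h(1) = 0 → root; h(2) = 2; h(3) = 2; h(4) = 1.
Linear factors from roots: (α), (α - 1).
Complete factorization: h(α) = (α)·(α - 1)^2.
Factor degrees with multiplicity: 1 + 1 + 1 = 3.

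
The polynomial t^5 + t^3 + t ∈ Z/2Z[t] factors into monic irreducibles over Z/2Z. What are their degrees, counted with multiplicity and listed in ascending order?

Write h(t) = t^5 + t^3 + t.
Roots in Z/2Z: h(0) = 0 → root; h(1) = 1.
Linear factors from roots: (t).
Complete factorization: h(t) = (t)·(t^2 + t + 1)^2.
Factor degrees with multiplicity: 1 + 2 + 2 = 5.

1, 2, 2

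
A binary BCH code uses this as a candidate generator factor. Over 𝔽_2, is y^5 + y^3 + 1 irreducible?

Write g(y) = y^5 + y^3 + 1.
Check for roots in 𝔽_2: g(0) = 1; g(1) = 1.
No roots, so no linear factors.
Monic irreducibles of degree 2 over GF(2): y^2 + y + 1.
None of them divide g (all give nonzero remainder).
No irreducible factor of degree ≤ 2 exists, so g is irreducible over GF(2).

Yes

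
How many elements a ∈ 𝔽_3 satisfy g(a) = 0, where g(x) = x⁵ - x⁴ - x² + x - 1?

0

Evaluate at each of the 3 elements of 𝔽_3:
g(0) = 2; g(1) = 2; g(2) = 1.
No element is a root.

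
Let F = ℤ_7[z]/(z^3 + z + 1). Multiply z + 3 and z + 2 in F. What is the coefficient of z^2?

Multiply in ℤ_7[z]: (z + 3)·(z + 2) = z^2 + 5z + 6.
Reduced: z^2 + 5z + 6.

1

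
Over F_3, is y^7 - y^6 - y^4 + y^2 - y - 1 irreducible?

Yes

Write f(y) = y^7 - y^6 - y^4 + y^2 - y - 1.
Check for roots in F_3: f(0) = 2; f(1) = 1; f(2) = 1.
No roots, so no linear factors.
Monic irreducibles of degree 2 over GF(3): y^2 + 1, y^2 + y - 1, y^2 - y - 1.
None of them divide f (all give nonzero remainder).
Degree-3 irreducible divisors: test the 8 monic irreducibles of degree 3 over GF(3).
None of them divide f (all give nonzero remainder).
No irreducible factor of degree ≤ 3 exists, so f is irreducible over GF(3).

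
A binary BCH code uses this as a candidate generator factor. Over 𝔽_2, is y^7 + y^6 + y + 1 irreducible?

Write P(y) = y^7 + y^6 + y + 1.
Check for roots in 𝔽_2: P(0) = 1; P(1) = 0 → root.
P(1) = 0, so (y − 1) divides P(y); P is reducible.

No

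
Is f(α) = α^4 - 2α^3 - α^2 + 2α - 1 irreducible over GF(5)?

Check for roots in GF(5): f(0) = 4; f(1) = 4; f(2) = 4; f(3) = 3; f(4) = 4.
No roots, so no linear factors.
Degree-2 irreducible divisors: test the 10 monic irreducibles of degree 2 over GF(5).
None of them divide f (all give nonzero remainder).
No irreducible factor of degree ≤ 2 exists, so f is irreducible over GF(5).

Yes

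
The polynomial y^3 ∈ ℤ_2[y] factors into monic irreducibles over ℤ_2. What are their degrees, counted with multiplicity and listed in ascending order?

1, 1, 1

Write f(y) = y^3.
Roots in ℤ_2: f(0) = 0 → root; f(1) = 1.
Linear factors from roots: (y).
Complete factorization: f(y) = (y)^3.
Factor degrees with multiplicity: 1 + 1 + 1 = 3.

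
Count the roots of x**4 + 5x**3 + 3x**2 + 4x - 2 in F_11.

4

Write g(x) = x**4 + 5x**3 + 3x**2 + 4x - 2.
Evaluate at each of the 11 elements of F_11:
g(0) = 9; g(1) = 0 → root; g(2) = 8; g(3) = 0 → root; g(4) = 0 → root; g(5) = 1; g(6) = 9; g(7) = 10; g(8) = 3; g(9) = 0 → root; g(10) = 4.
Roots: {1, 3, 4, 9}.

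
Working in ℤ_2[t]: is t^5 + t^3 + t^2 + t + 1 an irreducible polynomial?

Yes

Write m(t) = t^5 + t^3 + t^2 + t + 1.
Check for roots in ℤ_2: m(0) = 1; m(1) = 1.
No roots, so no linear factors.
Monic irreducibles of degree 2 over GF(2): t^2 + t + 1.
None of them divide m (all give nonzero remainder).
No irreducible factor of degree ≤ 2 exists, so m is irreducible over GF(2).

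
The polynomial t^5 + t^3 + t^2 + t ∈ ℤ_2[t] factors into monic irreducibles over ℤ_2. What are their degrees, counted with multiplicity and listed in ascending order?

Write h(t) = t^5 + t^3 + t^2 + t.
Roots in ℤ_2: h(0) = 0 → root; h(1) = 0 → root.
Linear factors from roots: (t), (t + 1).
Complete factorization: h(t) = (t)·(t + 1)·(t^3 + t^2 + 1).
Factor degrees with multiplicity: 1 + 1 + 3 = 5.

1, 1, 3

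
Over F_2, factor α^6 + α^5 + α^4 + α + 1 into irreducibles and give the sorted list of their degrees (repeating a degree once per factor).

Write g(α) = α^6 + α^5 + α^4 + α + 1.
Roots in F_2: g(0) = 1; g(1) = 1.
Complete factorization: g(α) = (α^6 + α^5 + α^4 + α + 1).
Factor degrees with multiplicity: 6 = 6.

6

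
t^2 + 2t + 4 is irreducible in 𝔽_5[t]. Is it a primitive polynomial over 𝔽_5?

Write f(t) = t^2 + 2t + 4.
|GF(5^2)^×| = 5^2 − 1 = 24. Prime factorization: 24 = 2^3·3.
f is primitive ⇔ t has order 24 in GF(5)[t]/(f), i.e. t^(24/q) ≠ 1 for each prime q | 24.
t^(12) mod f = 1
t^(8) mod f = 2t + 4.
Since t^(12) = 1, the order of t divides 12 < 24; not primitive.

No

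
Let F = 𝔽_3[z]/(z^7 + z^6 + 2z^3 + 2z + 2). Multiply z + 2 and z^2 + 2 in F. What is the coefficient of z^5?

Multiply in 𝔽_3[z]: (z + 2)·(z^2 + 2) = z^3 + 2z^2 + 2z + 1.
Reduced: z^3 + 2z^2 + 2z + 1.

0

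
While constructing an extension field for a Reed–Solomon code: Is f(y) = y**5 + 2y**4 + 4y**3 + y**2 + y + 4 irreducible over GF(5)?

Check for roots in GF(5): f(0) = 4; f(1) = 3; f(2) = 1; f(3) = 4; f(4) = 1.
No roots, so no linear factors.
Degree-2 irreducible divisors: test the 10 monic irreducibles of degree 2 over GF(5).
None of them divide f (all give nonzero remainder).
No irreducible factor of degree ≤ 2 exists, so f is irreducible over GF(5).

Yes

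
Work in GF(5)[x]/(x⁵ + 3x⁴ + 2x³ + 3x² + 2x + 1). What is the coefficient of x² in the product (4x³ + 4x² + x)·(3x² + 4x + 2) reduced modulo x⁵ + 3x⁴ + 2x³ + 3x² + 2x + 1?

Multiply in GF(5)[x]: (4x³ + 4x² + x)·(3x² + 4x + 2) = 2x⁵ + 3x⁴ + 2x³ + 2x² + 2x.
Reduce using x⁵ ≡ 2x⁴ + 3x³ + 2x² + 3x + 4 (mod x⁵ + 3x⁴ + 2x³ + 3x² + 2x + 1).
Reduced: 2x⁴ + 3x³ + x² + 3x + 3.

1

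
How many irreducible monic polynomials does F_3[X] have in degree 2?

3

Gauss's count: N_{3}(2) = (1/2) Σ_{d|2} μ(2/d)·3^d.
Divisors of 2: 1, 2; μ(2/d) for each: -1, 1.
Σ = − 3^1 + 3^2 = 6.
N = 6/2 = 3.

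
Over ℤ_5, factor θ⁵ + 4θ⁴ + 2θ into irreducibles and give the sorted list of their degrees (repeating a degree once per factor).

Write f(θ) = θ⁵ + 4θ⁴ + 2θ.
Roots in ℤ_5: f(0) = 0 → root; f(1) = 2; f(2) = 0 → root; f(3) = 3; f(4) = 1.
Linear factors from roots: (θ), (θ + 3).
Complete factorization: f(θ) = (θ)·(θ + 3)^2·(θ² + 3θ + 3).
Factor degrees with multiplicity: 1 + 1 + 1 + 2 = 5.

1, 1, 1, 2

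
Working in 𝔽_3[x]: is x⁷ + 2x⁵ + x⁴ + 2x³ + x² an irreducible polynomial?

Write f(x) = x⁷ + 2x⁵ + x⁴ + 2x³ + x².
Check for roots in 𝔽_3: f(0) = 0 → root; f(1) = 1; f(2) = 0 → root.
f(0) = 0, so (x) divides f(x); f is reducible.

No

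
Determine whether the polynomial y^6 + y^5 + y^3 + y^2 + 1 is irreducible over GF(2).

Yes

Write g(y) = y^6 + y^5 + y^3 + y^2 + 1.
Check for roots in GF(2): g(0) = 1; g(1) = 1.
No roots, so no linear factors.
Monic irreducibles of degree 2 over GF(2): y^2 + y + 1.
None of them divide g (all give nonzero remainder).
Monic irreducibles of degree 3 over GF(2): y^3 + y + 1, y^3 + y^2 + 1.
None of them divide g (all give nonzero remainder).
No irreducible factor of degree ≤ 3 exists, so g is irreducible over GF(2).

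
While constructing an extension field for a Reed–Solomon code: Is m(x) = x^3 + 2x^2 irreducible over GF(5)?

No

Check for roots in GF(5): m(0) = 0 → root; m(1) = 3; m(2) = 1; m(3) = 0 → root; m(4) = 1.
m(0) = 0, so (x) divides m(x); m is reducible.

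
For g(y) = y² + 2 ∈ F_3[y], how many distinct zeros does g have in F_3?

2

Evaluate at each of the 3 elements of F_3:
g(0) = 2; g(1) = 0 → root; g(2) = 0 → root.
Roots: {1, 2}.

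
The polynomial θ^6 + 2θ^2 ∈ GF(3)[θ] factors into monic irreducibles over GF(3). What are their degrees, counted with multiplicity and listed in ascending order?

1, 1, 1, 1, 2

Write g(θ) = θ^6 + 2θ^2.
Roots in GF(3): g(0) = 0 → root; g(1) = 0 → root; g(2) = 0 → root.
Linear factors from roots: (θ), (θ + 2), (θ + 1).
Complete factorization: g(θ) = (θ + 1)·(θ + 2)·(θ)^2·(θ^2 + 1).
Factor degrees with multiplicity: 1 + 1 + 1 + 1 + 2 = 6.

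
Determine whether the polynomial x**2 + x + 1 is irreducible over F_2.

Yes

Write P(x) = x**2 + x + 1.
Check for roots in F_2: P(0) = 1; P(1) = 1.
No roots. A degree-2 polynomial over a field with no linear factor is irreducible.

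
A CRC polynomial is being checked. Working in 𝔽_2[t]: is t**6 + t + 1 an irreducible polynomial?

Yes

Write m(t) = t**6 + t + 1.
Check for roots in 𝔽_2: m(0) = 1; m(1) = 1.
No roots, so no linear factors.
Monic irreducibles of degree 2 over GF(2): t**2 + t + 1.
None of them divide m (all give nonzero remainder).
Monic irreducibles of degree 3 over GF(2): t**3 + t + 1, t**3 + t**2 + 1.
None of them divide m (all give nonzero remainder).
No irreducible factor of degree ≤ 3 exists, so m is irreducible over GF(2).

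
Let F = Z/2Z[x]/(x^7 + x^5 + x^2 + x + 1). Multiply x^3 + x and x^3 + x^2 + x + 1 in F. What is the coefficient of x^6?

1

Multiply in Z/2Z[x]: (x^3 + x)·(x^3 + x^2 + x + 1) = x^6 + x^5 + x^2 + x.
Reduced: x^6 + x^5 + x^2 + x.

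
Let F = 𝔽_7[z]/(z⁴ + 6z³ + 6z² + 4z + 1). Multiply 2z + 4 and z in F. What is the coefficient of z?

Multiply in 𝔽_7[z]: (2z + 4)·(z) = 2z² + 4z.
Reduced: 2z² + 4z.

4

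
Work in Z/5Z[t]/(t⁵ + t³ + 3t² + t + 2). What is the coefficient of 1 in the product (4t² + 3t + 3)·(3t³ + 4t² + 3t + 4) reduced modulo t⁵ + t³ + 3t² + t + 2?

3

Multiply in Z/5Z[t]: (4t² + 3t + 3)·(3t³ + 4t² + 3t + 4) = 2t⁵ + 3t³ + 2t² + t + 2.
Reduce using t⁵ ≡ 4t³ + 2t² + 4t + 3 (mod t⁵ + t³ + 3t² + t + 2).
Reduced: t³ + t² + 4t + 3.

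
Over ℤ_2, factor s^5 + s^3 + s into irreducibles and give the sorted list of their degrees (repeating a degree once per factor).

1, 2, 2

Write f(s) = s^5 + s^3 + s.
Roots in ℤ_2: f(0) = 0 → root; f(1) = 1.
Linear factors from roots: (s).
Complete factorization: f(s) = (s)·(s^2 + s + 1)^2.
Factor degrees with multiplicity: 1 + 2 + 2 = 5.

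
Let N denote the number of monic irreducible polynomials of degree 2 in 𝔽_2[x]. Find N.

By the necklace-counting formula, N_2(2) = (1/2) Σ_{d|2} μ(2/d)·2^d.
Divisors of 2: 1, 2; μ(2/d) for each: -1, 1.
Σ = − 2^1 + 2^2 = 2.
N = 2/2 = 1.

1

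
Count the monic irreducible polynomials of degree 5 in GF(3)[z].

Gauss's count: N_{3}(5) = (1/5) Σ_{d|5} μ(5/d)·3^d.
Divisors of 5: 1, 5; μ(5/d) for each: -1, 1.
Σ = − 3^1 + 3^5 = 240.
N = 240/5 = 48.

48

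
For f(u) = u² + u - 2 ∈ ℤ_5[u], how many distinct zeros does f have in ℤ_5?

Evaluate at each of the 5 elements of ℤ_5:
f(0) = 3; f(1) = 0 → root; f(2) = 4; f(3) = 0 → root; f(4) = 3.
Roots: {1, 3}.

2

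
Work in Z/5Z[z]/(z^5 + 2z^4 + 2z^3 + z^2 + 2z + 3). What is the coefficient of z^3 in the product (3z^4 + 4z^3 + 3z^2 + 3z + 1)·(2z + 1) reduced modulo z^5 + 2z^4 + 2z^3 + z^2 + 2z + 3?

3

Multiply in Z/5Z[z]: (3z^4 + 4z^3 + 3z^2 + 3z + 1)·(2z + 1) = z^5 + z^4 + 4z^2 + 1.
Reduce using z^5 ≡ 3z^4 + 3z^3 + 4z^2 + 3z + 2 (mod z^5 + 2z^4 + 2z^3 + z^2 + 2z + 3).
Reduced: 4z^4 + 3z^3 + 3z^2 + 3z + 3.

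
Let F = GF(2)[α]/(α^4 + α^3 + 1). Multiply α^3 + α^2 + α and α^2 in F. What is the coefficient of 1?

Multiply in GF(2)[α]: (α^3 + α^2 + α)·(α^2) = α^5 + α^4 + α^3.
Reduce using α^4 ≡ α^3 + 1 (mod α^4 + α^3 + 1).
Reduced: α^3 + α.

0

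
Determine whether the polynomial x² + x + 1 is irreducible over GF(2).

Yes

Write f(x) = x² + x + 1.
Check for roots in GF(2): f(0) = 1; f(1) = 1.
No roots. A degree-2 polynomial over a field with no linear factor is irreducible.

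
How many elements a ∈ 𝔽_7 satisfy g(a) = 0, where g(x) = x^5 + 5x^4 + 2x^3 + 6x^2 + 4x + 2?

Evaluate at each of the 7 elements of 𝔽_7:
g(0) = 2; g(1) = 6; g(2) = 1; g(3) = 0 → root; g(4) = 5; g(5) = 1; g(6) = 6.
Roots: {3}.

1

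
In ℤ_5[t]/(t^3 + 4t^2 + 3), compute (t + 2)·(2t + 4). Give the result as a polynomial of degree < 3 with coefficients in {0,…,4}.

Multiply in ℤ_5[t]: (t + 2)·(2t + 4) = 2t^2 + 3t + 3.
Reduced: 2t^2 + 3t + 3.

2t^2 + 3t + 3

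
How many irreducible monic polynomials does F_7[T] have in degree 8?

720300

x^(7^8) − x is the product of all monic irreducibles of degree dividing 8; Möbius inversion gives N = (1/8) Σ μ(8/d)·7^d.
Divisors of 8: 1, 2, 4, 8; μ(8/d) for each: 0, 0, -1, 1.
Σ = − 7^4 + 7^8 = 5762400.
N = 5762400/8 = 720300.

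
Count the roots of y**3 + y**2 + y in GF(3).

Write h(y) = y**3 + y**2 + y.
Evaluate at each of the 3 elements of GF(3):
h(0) = 0 → root; h(1) = 0 → root; h(2) = 2.
Roots: {0, 1}.

2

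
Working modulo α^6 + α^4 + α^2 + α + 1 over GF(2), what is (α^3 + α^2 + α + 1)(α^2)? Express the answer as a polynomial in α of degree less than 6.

Multiply in GF(2)[α]: (α^3 + α^2 + α + 1)·(α^2) = α^5 + α^4 + α^3 + α^2.
Reduced: α^5 + α^4 + α^3 + α^2.

α^5 + α^4 + α^3 + α^2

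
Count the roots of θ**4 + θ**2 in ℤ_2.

2

Write f(θ) = θ**4 + θ**2.
Evaluate at each of the 2 elements of ℤ_2:
f(0) = 0 → root; f(1) = 0 → root.
Roots: {0, 1}.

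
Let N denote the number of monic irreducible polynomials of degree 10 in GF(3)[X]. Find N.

5880

The number of monic irreducibles of degree 10 over GF(3) is (1/10)·Σ_{d∣10} μ(10/d) 3^d.
Divisors of 10: 1, 2, 5, 10; μ(10/d) for each: 1, -1, -1, 1.
Σ = 3^1 − 3^2 − 3^5 + 3^10 = 58800.
N = 58800/10 = 5880.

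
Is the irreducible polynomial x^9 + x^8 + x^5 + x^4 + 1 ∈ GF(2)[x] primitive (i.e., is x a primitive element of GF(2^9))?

Yes

Write f(x) = x^9 + x^8 + x^5 + x^4 + 1.
|GF(2^9)^×| = 2^9 − 1 = 511. Prime factorization: 511 = 7·73.
f is primitive ⇔ x has order 511 in GF(2)[x]/(f), i.e. x^(511/q) ≠ 1 for each prime q | 511.
x^(73) mod f = x^8 + x^6 + x^5 + x^4 + x^3 + x^2 + 1.
x^(7) mod f = x^7.
None equal 1, so x has full order 511; f is primitive.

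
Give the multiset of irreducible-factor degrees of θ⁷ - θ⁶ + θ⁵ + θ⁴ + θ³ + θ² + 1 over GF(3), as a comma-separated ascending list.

7

Write g(θ) = θ⁷ - θ⁶ + θ⁵ + θ⁴ + θ³ + θ² + 1.
Roots in GF(3): g(0) = 1; g(1) = 2; g(2) = 2.
Complete factorization: g(θ) = (θ⁷ - θ⁶ + θ⁵ + θ⁴ + θ³ + θ² + 1).
Factor degrees with multiplicity: 7 = 7.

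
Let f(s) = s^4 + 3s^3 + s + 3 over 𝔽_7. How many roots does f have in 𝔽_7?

Evaluate at each of the 7 elements of 𝔽_7:
f(0) = 3; f(1) = 1; f(2) = 3; f(3) = 0 → root; f(4) = 0 → root; f(5) = 0 → root; f(6) = 0 → root.
Roots: {3, 4, 5, 6}.

4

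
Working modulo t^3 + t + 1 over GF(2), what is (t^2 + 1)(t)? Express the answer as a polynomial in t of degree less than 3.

Multiply in GF(2)[t]: (t^2 + 1)·(t) = t^3 + t.
Reduce using t^3 ≡ t + 1 (mod t^3 + t + 1).
Reduced: 1.

1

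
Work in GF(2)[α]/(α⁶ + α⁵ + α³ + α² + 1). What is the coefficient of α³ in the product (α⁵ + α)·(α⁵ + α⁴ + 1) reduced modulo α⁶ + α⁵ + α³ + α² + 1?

0

Multiply in GF(2)[α]: (α⁵ + α)·(α⁵ + α⁴ + 1) = α¹⁰ + α⁹ + α⁶ + α.
Reduce using α⁶ ≡ α⁵ + α³ + α² + 1 (mod α⁶ + α⁵ + α³ + α² + 1).
Reduced: α⁵ + α² + 1.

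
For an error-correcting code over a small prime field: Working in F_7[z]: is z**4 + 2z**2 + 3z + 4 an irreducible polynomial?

Write P(z) = z**4 + 2z**2 + 3z + 4.
Check for roots in F_7: P(0) = 4; P(1) = 3; P(2) = 6; P(3) = 0 → root; P(4) = 3; P(5) = 1; P(6) = 4.
P(3) = 0, so (z − 3) divides P(z); P is reducible.

No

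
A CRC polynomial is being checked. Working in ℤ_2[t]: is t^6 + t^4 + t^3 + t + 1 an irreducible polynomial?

Write P(t) = t^6 + t^4 + t^3 + t + 1.
Check for roots in ℤ_2: P(0) = 1; P(1) = 1.
No roots, so no linear factors.
Monic irreducibles of degree 2 over GF(2): t^2 + t + 1.
None of them divide P (all give nonzero remainder).
Monic irreducibles of degree 3 over GF(2): t^3 + t + 1, t^3 + t^2 + 1.
None of them divide P (all give nonzero remainder).
No irreducible factor of degree ≤ 3 exists, so P is irreducible over GF(2).

Yes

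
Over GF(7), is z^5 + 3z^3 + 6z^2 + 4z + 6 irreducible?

Yes

Write f(z) = z^5 + 3z^3 + 6z^2 + 4z + 6.
Check for roots in GF(7): f(0) = 6; f(1) = 6; f(2) = 3; f(3) = 4; f(4) = 4; f(5) = 1; f(6) = 4.
No roots, so no linear factors.
Degree-2 irreducible divisors: test the 21 monic irreducibles of degree 2 over GF(7).
None of them divide f (all give nonzero remainder).
No irreducible factor of degree ≤ 2 exists, so f is irreducible over GF(7).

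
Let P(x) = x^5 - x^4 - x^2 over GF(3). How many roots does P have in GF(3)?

2

Evaluate at each of the 3 elements of GF(3):
P(0) = 0 → root; P(1) = 2; P(2) = 0 → root.
Roots: {0, 2}.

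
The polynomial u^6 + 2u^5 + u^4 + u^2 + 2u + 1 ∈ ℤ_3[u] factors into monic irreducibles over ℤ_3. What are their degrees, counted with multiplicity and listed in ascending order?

Write g(u) = u^6 + 2u^5 + u^4 + u^2 + 2u + 1.
Roots in ℤ_3: g(0) = 1; g(1) = 2; g(2) = 0 → root.
Linear factors from roots: (u + 1).
Complete factorization: g(u) = (u + 1)^2·(u^2 + u + 2)·(u^2 + 2u + 2).
Factor degrees with multiplicity: 1 + 1 + 2 + 2 = 6.

1, 1, 2, 2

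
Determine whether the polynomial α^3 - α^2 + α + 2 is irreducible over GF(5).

Write m(α) = α^3 - α^2 + α + 2.
Check for roots in GF(5): m(0) = 2; m(1) = 3; m(2) = 3; m(3) = 3; m(4) = 4.
No roots. A degree-3 polynomial over a field with no linear factor is irreducible.

Yes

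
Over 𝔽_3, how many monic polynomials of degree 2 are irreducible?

3

Gauss's count: N_{3}(2) = (1/2) Σ_{d|2} μ(2/d)·3^d.
Divisors of 2: 1, 2; μ(2/d) for each: -1, 1.
Σ = − 3^1 + 3^2 = 6.
N = 6/2 = 3.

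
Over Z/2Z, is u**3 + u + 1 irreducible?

Write f(u) = u**3 + u + 1.
Check for roots in Z/2Z: f(0) = 1; f(1) = 1.
No roots. A degree-3 polynomial over a field with no linear factor is irreducible.

Yes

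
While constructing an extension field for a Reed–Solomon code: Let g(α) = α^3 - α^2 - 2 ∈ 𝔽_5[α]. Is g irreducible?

Yes

Check for roots in 𝔽_5: g(0) = 3; g(1) = 3; g(2) = 2; g(3) = 1; g(4) = 1.
No roots. A degree-3 polynomial over a field with no linear factor is irreducible.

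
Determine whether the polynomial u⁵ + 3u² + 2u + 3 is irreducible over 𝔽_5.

Write f(u) = u⁵ + 3u² + 2u + 3.
Check for roots in 𝔽_5: f(0) = 3; f(1) = 4; f(2) = 1; f(3) = 4; f(4) = 3.
No roots, so no linear factors.
Degree-2 irreducible divisors: test the 10 monic irreducibles of degree 2 over GF(5).
None of them divide f (all give nonzero remainder).
No irreducible factor of degree ≤ 2 exists, so f is irreducible over GF(5).

Yes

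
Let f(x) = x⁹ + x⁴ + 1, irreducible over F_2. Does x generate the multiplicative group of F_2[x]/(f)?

|GF(2^9)^×| = 2^9 − 1 = 511. Prime factorization: 511 = 7·73.
f is primitive ⇔ x has order 511 in GF(2)[x]/(f), i.e. x^(511/q) ≠ 1 for each prime q | 511.
x^(73) mod f = x⁸ + x⁶ + x⁴.
x^(7) mod f = x⁷.
None equal 1, so x has full order 511; f is primitive.

Yes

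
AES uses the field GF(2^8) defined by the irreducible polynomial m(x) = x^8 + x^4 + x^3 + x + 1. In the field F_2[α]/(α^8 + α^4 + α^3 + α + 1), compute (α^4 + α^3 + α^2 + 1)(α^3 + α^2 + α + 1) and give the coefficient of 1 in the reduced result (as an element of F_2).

1

Multiply in F_2[α]: (α^4 + α^3 + α^2 + 1)·(α^3 + α^2 + α + 1) = α^7 + α^5 + α^4 + α^3 + α + 1.
Reduced: α^7 + α^5 + α^4 + α^3 + α + 1.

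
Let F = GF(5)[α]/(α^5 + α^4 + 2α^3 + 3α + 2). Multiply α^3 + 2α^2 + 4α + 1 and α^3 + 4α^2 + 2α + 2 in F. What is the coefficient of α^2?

Multiply in GF(5)[α]: (α^3 + 2α^2 + 4α + 1)·(α^3 + 4α^2 + 2α + 2) = α^6 + α^5 + 4α^4 + 3α^3 + α^2 + 2.
Reduce using α^5 ≡ 4α^4 + 3α^3 + 2α + 3 (mod α^5 + α^4 + 2α^3 + 3α + 2).
Reduced: 2α^4 + 3α^3 + 3α^2 + 3α + 2.

3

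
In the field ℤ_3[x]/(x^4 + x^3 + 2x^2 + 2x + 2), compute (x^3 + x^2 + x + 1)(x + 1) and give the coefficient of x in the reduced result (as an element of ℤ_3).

0

Multiply in ℤ_3[x]: (x^3 + x^2 + x + 1)·(x + 1) = x^4 + 2x^3 + 2x^2 + 2x + 1.
Reduce using x^4 ≡ 2x^3 + x^2 + x + 1 (mod x^4 + x^3 + 2x^2 + 2x + 2).
Reduced: x^3 + 2.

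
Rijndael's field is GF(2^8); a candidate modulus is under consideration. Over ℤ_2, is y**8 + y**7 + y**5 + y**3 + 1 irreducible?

Yes

Write P(y) = y**8 + y**7 + y**5 + y**3 + 1.
Check for roots in ℤ_2: P(0) = 1; P(1) = 1.
No roots, so no linear factors.
Monic irreducibles of degree 2 over GF(2): y**2 + y + 1.
None of them divide P (all give nonzero remainder).
Monic irreducibles of degree 3 over GF(2): y**3 + y + 1, y**3 + y**2 + 1.
None of them divide P (all give nonzero remainder).
Monic irreducibles of degree 4 over GF(2): y**4 + y + 1, y**4 + y**3 + 1, y**4 + y**3 + y**2 + y + 1.
None of them divide P (all give nonzero remainder).
No irreducible factor of degree ≤ 4 exists, so P is irreducible over GF(2).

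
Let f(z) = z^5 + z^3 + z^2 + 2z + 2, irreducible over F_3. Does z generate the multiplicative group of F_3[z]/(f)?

No

|GF(3^5)^×| = 3^5 − 1 = 242. Prime factorization: 242 = 2·11^2.
f is primitive ⇔ z has order 242 in GF(3)[z]/(f), i.e. z^(242/q) ≠ 1 for each prime q | 242.
z^(121) mod f = 1
z^(22) mod f = 2z + 1.
Since z^(121) = 1, the order of z divides 121 < 242; not primitive.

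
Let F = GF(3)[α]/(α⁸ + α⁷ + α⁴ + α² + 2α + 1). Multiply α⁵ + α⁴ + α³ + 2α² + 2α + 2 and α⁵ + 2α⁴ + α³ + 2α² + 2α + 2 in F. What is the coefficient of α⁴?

2

Multiply in GF(3)[α]: (α⁵ + α⁴ + α³ + 2α² + 2α + 2)·(α⁵ + 2α⁴ + α³ + 2α² + 2α + 2) = α¹⁰ + α⁸ + α⁷ + 2α⁶ + 2α⁵ + 2α⁴ + 2α + 1.
Reduce using α⁸ ≡ 2α⁷ + 2α⁴ + 2α² + α + 2 (mod α⁸ + α⁷ + α⁴ + α² + 2α + 1).
Reduced: 2α⁷ + α⁶ + 2α⁴ + 2α³ + 2α² + 2α + 2.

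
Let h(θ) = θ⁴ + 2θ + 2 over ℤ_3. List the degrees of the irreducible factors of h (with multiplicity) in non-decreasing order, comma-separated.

4

Roots in ℤ_3: h(0) = 2; h(1) = 2; h(2) = 1.
Complete factorization: h(θ) = (θ⁴ + 2θ + 2).
Factor degrees with multiplicity: 4 = 4.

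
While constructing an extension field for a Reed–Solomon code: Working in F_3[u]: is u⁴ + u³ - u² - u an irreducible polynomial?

No

Write f(u) = u⁴ + u³ - u² - u.
Check for roots in F_3: f(0) = 0 → root; f(1) = 0 → root; f(2) = 0 → root.
f(0) = 0, so (u) divides f(u); f is reducible.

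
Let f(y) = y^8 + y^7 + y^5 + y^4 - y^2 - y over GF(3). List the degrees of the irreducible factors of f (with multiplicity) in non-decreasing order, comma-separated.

1, 1, 2, 2, 2

Roots in GF(3): f(0) = 0 → root; f(1) = 2; f(2) = 0 → root.
Linear factors from roots: (y), (y + 1).
Complete factorization: f(y) = (y)·(y + 1)·(y^2 + y - 1)^3.
Factor degrees with multiplicity: 1 + 1 + 2 + 2 + 2 = 8.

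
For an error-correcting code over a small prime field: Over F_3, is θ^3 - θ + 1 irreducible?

Yes

Write f(θ) = θ^3 - θ + 1.
Check for roots in F_3: f(0) = 1; f(1) = 1; f(2) = 1.
No roots. A degree-3 polynomial over a field with no linear factor is irreducible.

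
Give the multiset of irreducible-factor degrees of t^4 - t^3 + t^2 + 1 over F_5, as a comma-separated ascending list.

Write h(t) = t^4 - t^3 + t^2 + 1.
Roots in F_5: h(0) = 1; h(1) = 2; h(2) = 3; h(3) = 4; h(4) = 4.
Complete factorization: h(t) = (t^4 - t^3 + t^2 + 1).
Factor degrees with multiplicity: 4 = 4.

4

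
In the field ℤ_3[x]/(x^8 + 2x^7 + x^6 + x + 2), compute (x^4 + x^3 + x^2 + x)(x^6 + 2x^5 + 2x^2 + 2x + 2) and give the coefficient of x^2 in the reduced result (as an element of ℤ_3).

Multiply in ℤ_3[x]: (x^4 + x^3 + x^2 + x)·(x^6 + 2x^5 + 2x^2 + 2x + 2) = x^10 + x^6 + x^5 + x^2 + 2x.
Reduce using x^8 ≡ x^7 + 2x^6 + 2x + 1 (mod x^8 + 2x^7 + x^6 + x + 2).
Reduced: 2x^7 + x^6 + x^5 + 2x^3 + x^2.

1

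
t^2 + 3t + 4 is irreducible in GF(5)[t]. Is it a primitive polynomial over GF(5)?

Write f(t) = t^2 + 3t + 4.
|GF(5^2)^×| = 5^2 − 1 = 24. Prime factorization: 24 = 2^3·3.
f is primitive ⇔ t has order 24 in GF(5)[t]/(f), i.e. t^(24/q) ≠ 1 for each prime q | 24.
t^(12) mod f = 1
t^(8) mod f = 3t + 4.
Since t^(12) = 1, the order of t divides 12 < 24; not primitive.

No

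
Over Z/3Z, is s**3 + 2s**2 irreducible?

No

Write f(s) = s**3 + 2s**2.
Check for roots in Z/3Z: f(0) = 0 → root; f(1) = 0 → root; f(2) = 1.
f(0) = 0, so (s) divides f(s); f is reducible.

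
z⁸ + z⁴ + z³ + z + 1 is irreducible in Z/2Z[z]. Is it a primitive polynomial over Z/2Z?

No

Write f(z) = z⁸ + z⁴ + z³ + z + 1.
|GF(2^8)^×| = 2^8 − 1 = 255. Prime factorization: 255 = 3·5·17.
f is primitive ⇔ z has order 255 in GF(2)[z]/(f), i.e. z^(255/q) ≠ 1 for each prime q | 255.
z^(85) mod f = z⁷ + z⁵ + z⁴ + z³ + z² + 1.
z^(51) mod f = 1
z^(15) mod f = z⁵ + z³ + z² + z + 1.
Since z^(51) = 1, the order of z divides 51 < 255; not primitive.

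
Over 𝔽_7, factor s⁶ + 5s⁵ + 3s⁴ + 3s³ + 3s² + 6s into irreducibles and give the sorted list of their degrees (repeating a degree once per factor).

1, 1, 1, 1, 2

Write g(s) = s⁶ + 5s⁵ + 3s⁴ + 3s³ + 3s² + 6s.
Linear factors from roots: (s), (s + 6), (s + 3), (s + 1).
Complete factorization: g(s) = (s)·(s + 1)·(s + 3)·(s + 6)·(s² + 2s + 5).
Factor degrees with multiplicity: 1 + 1 + 1 + 1 + 2 = 6.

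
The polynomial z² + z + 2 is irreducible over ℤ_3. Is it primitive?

Write f(z) = z² + z + 2.
|GF(3^2)^×| = 3^2 − 1 = 8. Prime factorization: 8 = 2^3.
f is primitive ⇔ z has order 8 in GF(3)[z]/(f), i.e. z^(8/q) ≠ 1 for each prime q | 8.
z^(4) mod f = 2.
None equal 1, so z has full order 8; f is primitive.

Yes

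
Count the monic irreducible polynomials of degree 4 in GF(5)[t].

150

By the necklace-counting formula, N_5(4) = (1/4) Σ_{d|4} μ(4/d)·5^d.
Divisors of 4: 1, 2, 4; μ(4/d) for each: 0, -1, 1.
Σ = − 5^2 + 5^4 = 600.
N = 600/4 = 150.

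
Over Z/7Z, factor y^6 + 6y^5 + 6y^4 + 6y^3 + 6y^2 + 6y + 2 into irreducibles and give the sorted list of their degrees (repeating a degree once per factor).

6

Write h(y) = y^6 + 6y^5 + 6y^4 + 6y^3 + 6y^2 + 6y + 2.
Complete factorization: h(y) = (y^6 + 6y^5 + 6y^4 + 6y^3 + 6y^2 + 6y + 2).
Factor degrees with multiplicity: 6 = 6.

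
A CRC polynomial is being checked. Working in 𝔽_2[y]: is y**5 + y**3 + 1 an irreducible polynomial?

Write h(y) = y**5 + y**3 + 1.
Check for roots in 𝔽_2: h(0) = 1; h(1) = 1.
No roots, so no linear factors.
Monic irreducibles of degree 2 over GF(2): y**2 + y + 1.
None of them divide h (all give nonzero remainder).
No irreducible factor of degree ≤ 2 exists, so h is irreducible over GF(2).

Yes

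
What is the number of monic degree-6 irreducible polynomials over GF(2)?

By the necklace-counting formula, N_2(6) = (1/6) Σ_{d|6} μ(6/d)·2^d.
Divisors of 6: 1, 2, 3, 6; μ(6/d) for each: 1, -1, -1, 1.
Σ = 2^1 − 2^2 − 2^3 + 2^6 = 54.
N = 54/6 = 9.

9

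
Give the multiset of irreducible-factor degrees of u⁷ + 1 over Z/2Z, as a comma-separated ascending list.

Write h(u) = u⁷ + 1.
Roots in Z/2Z: h(0) = 1; h(1) = 0 → root.
Linear factors from roots: (u + 1).
Complete factorization: h(u) = (u + 1)·(u³ + u + 1)·(u³ + u² + 1).
Factor degrees with multiplicity: 1 + 3 + 3 = 7.

1, 3, 3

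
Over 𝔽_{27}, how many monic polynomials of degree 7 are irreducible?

1494336168

By the necklace-counting formula, N_27(7) = (1/7) Σ_{d|7} μ(7/d)·27^d.
Divisors of 7: 1, 7; μ(7/d) for each: -1, 1.
Σ = − 27^1 + 27^7 = 10460353176.
N = 10460353176/7 = 1494336168.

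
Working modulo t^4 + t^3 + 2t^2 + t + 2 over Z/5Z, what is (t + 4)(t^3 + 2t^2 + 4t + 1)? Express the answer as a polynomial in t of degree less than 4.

Multiply in Z/5Z[t]: (t + 4)·(t^3 + 2t^2 + 4t + 1) = t^4 + t^3 + 2t^2 + 2t + 4.
Reduce using t^4 ≡ 4t^3 + 3t^2 + 4t + 3 (mod t^4 + t^3 + 2t^2 + t + 2).
Reduced: t + 2.

t + 2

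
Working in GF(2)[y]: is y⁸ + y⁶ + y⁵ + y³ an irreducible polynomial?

Write h(y) = y⁸ + y⁶ + y⁵ + y³.
Check for roots in GF(2): h(0) = 0 → root; h(1) = 0 → root.
h(0) = 0, so (y) divides h(y); h is reducible.

No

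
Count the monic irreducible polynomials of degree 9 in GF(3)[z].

2184

Gauss's count: N_{3}(9) = (1/9) Σ_{d|9} μ(9/d)·3^d.
Divisors of 9: 1, 3, 9; μ(9/d) for each: 0, -1, 1.
Σ = − 3^3 + 3^9 = 19656.
N = 19656/9 = 2184.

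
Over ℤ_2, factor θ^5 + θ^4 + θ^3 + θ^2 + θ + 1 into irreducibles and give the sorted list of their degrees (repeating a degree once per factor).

Write f(θ) = θ^5 + θ^4 + θ^3 + θ^2 + θ + 1.
Roots in ℤ_2: f(0) = 1; f(1) = 0 → root.
Linear factors from roots: (θ + 1).
Complete factorization: f(θ) = (θ + 1)·(θ^2 + θ + 1)^2.
Factor degrees with multiplicity: 1 + 2 + 2 = 5.

1, 2, 2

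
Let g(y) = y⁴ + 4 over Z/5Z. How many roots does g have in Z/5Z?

4

Evaluate at each of the 5 elements of Z/5Z:
g(0) = 4; g(1) = 0 → root; g(2) = 0 → root; g(3) = 0 → root; g(4) = 0 → root.
Roots: {1, 2, 3, 4}.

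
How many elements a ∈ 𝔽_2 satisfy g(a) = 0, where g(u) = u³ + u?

Evaluate at each of the 2 elements of 𝔽_2:
g(0) = 0 → root; g(1) = 0 → root.
Roots: {0, 1}.

2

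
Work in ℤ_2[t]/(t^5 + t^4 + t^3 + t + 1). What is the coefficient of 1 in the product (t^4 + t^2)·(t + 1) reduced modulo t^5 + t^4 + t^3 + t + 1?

1

Multiply in ℤ_2[t]: (t^4 + t^2)·(t + 1) = t^5 + t^4 + t^3 + t^2.
Reduce using t^5 ≡ t^4 + t^3 + t + 1 (mod t^5 + t^4 + t^3 + t + 1).
Reduced: t^2 + t + 1.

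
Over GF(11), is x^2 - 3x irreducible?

No

Write g(x) = x^2 - 3x.
Check each element of GF(11) for a root: g(0)=0, g(1)=9, g(2)=9, g(3)=0, g(4)=4, g(5)=10, g(6)=7, g(7)=6, g(8)=7, g(9)=10, g(10)=4.
g(0) = 0, so (x) divides g(x); g is reducible.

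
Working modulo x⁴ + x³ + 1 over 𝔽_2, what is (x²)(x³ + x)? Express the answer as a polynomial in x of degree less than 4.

x + 1

Multiply in 𝔽_2[x]: (x²)·(x³ + x) = x⁵ + x³.
Reduce using x⁴ ≡ x³ + 1 (mod x⁴ + x³ + 1).
Reduced: x + 1.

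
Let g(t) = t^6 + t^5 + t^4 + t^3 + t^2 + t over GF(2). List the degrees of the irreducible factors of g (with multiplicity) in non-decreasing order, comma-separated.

1, 1, 2, 2

Roots in GF(2): g(0) = 0 → root; g(1) = 0 → root.
Linear factors from roots: (t), (t + 1).
Complete factorization: g(t) = (t)·(t + 1)·(t^2 + t + 1)^2.
Factor degrees with multiplicity: 1 + 1 + 2 + 2 = 6.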